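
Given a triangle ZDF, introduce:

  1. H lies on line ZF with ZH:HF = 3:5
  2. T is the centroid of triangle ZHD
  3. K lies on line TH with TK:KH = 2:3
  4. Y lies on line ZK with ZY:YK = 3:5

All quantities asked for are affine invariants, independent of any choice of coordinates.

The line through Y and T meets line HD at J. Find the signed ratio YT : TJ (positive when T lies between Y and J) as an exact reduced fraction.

Work in coordinates with Z = (0, 0), D = (1, 0), F = (0, 1).
1. H lies on line ZF with ZH:HF = 3:5 ⇒ H = (0, 3/8)
2. T is the centroid of triangle ZHD ⇒ T = (1/3, 1/8)
3. K lies on line TH with TK:KH = 2:3 ⇒ K = (1/5, 9/40)
4. Y lies on line ZK with ZY:YK = 3:5 ⇒ Y = (3/40, 27/320)
line YT meets HD at J = (25/44, 57/352)
T = Y + t·(J−Y) with t = 11/21, so YT:TJ = 11/21:10/21

YT:TJ = 11/10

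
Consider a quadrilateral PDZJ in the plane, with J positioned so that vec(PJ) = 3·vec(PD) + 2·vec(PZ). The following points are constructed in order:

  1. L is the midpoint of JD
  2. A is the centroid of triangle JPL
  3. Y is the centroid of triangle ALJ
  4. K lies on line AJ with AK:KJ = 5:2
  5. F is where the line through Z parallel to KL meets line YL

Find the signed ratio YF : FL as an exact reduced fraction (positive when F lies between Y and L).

YF:FL = -29/30

Assign P = (0, 0), D = (1, 0), Z = (0, 1), J = (3, 2) — the answer is frame-independent, so this choice is without loss of generality.
1. L is the midpoint of JD ⇒ L = (2, 1)
2. A is the centroid of triangle JPL ⇒ A = (5/3, 1)
3. Y is the centroid of triangle ALJ ⇒ Y = (20/9, 4/3)
4. K lies on line AJ with AK:KJ = 5:2 ⇒ K = (55/21, 12/7)
5. F is where the line through Z parallel to KL meets line YL ⇒ F = (26/3, 11)
F = Y + t·(L−Y) with t = -29, so YF:FL = t:(1−t) = -29:30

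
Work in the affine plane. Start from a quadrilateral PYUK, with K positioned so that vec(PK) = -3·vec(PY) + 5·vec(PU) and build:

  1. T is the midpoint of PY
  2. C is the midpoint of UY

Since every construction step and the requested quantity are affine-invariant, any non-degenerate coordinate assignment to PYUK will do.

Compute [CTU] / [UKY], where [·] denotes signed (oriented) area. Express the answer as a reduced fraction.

Assign P = (0, 0), Y = (1, 0), U = (0, 1), K = (-3, 5) — the answer is frame-independent, so this choice is without loss of generality.
1. T is the midpoint of PY ⇒ T = (1/2, 0)
2. C is the midpoint of UY ⇒ C = (1/2, 1/2)
2·[CTU] = -1/4, 2·[UKY] = -1
[CTU]:[UKY] = -1/4:-1 = 1/4

[CTU]:[UKY] = 1/4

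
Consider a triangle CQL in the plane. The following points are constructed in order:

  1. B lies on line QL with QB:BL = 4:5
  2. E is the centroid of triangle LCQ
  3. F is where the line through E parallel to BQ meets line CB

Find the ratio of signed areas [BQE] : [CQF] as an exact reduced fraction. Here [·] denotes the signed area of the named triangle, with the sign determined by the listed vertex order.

[BQE]:[CQF] = -1/2

Work in coordinates with C = (0, 0), Q = (1, 0), L = (0, 1).
1. B lies on line QL with QB:BL = 4:5 ⇒ B = (5/9, 4/9)
2. E is the centroid of triangle LCQ ⇒ E = (1/3, 1/3)
3. F is where the line through E parallel to BQ meets line CB ⇒ F = (10/27, 8/27)
2·[BQE] = -4/27, 2·[CQF] = 8/27
[BQE]:[CQF] = -4/27:8/27 = -1/2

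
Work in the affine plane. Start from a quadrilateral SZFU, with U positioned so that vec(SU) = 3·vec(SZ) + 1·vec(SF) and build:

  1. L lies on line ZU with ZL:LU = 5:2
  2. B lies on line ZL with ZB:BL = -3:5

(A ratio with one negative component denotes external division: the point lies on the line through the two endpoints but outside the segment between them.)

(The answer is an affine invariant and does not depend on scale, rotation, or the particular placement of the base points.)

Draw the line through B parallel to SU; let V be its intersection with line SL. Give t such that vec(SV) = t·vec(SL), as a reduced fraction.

Choose coordinates S = (0, 0), Z = (1, 0), F = (0, 1), U = (3, 1).
1. L lies on line ZU with ZL:LU = 5:2 ⇒ L = (17/7, 5/7)
2. B lies on line ZL with ZB:BL = -3:5 ⇒ B = (-8/7, -15/14)
through B parallel to SU: direction (3, 1); meets SL at V = (493/28, 145/28)
V = S + t·(L−S) with t = 29/4

t = 29/4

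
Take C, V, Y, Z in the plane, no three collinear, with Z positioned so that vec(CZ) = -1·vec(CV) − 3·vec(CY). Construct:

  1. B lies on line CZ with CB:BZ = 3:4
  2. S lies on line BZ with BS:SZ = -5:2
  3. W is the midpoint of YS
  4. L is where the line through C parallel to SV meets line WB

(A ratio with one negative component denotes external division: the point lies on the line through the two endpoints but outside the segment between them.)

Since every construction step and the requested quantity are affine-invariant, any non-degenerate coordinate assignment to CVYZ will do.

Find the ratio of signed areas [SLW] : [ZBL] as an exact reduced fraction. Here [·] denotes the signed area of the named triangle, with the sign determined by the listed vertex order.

Work in coordinates with C = (0, 0), V = (1, 0), Y = (0, 1), Z = (-1, -3).
1. B lies on line CZ with CB:BZ = 3:4 ⇒ B = (-3/7, -9/7)
2. S lies on line BZ with BS:SZ = -5:2 ⇒ S = (-29/21, -29/7)
3. W is the midpoint of YS ⇒ W = (-29/42, -11/7)
4. L is where the line through C parallel to SV meets line WB ⇒ L = (-150/119, -261/119)
2·[SLW] = -370/357, 2·[ZBL] = 108/119
[SLW]:[ZBL] = -370/357:108/119 = -185/162

[SLW]:[ZBL] = -185/162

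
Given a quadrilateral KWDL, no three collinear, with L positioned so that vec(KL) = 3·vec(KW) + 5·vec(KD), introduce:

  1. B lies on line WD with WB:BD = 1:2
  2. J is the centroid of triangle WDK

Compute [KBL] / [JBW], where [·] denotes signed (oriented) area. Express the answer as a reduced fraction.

[KBL]:[JBW] = -21

Work in coordinates with K = (0, 0), W = (1, 0), D = (0, 1), L = (3, 5).
1. B lies on line WD with WB:BD = 1:2 ⇒ B = (2/3, 1/3)
2. J is the centroid of triangle WDK ⇒ J = (1/3, 1/3)
2·[KBL] = 7/3, 2·[JBW] = -1/9
[KBL]:[JBW] = 7/3:-1/9 = -21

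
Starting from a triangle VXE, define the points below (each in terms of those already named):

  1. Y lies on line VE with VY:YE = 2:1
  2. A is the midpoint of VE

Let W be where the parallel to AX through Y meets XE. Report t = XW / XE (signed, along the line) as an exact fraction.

Choose coordinates V = (0, 0), X = (1, 0), E = (0, 1).
1. Y lies on line VE with VY:YE = 2:1 ⇒ Y = (0, 2/3)
2. A is the midpoint of VE ⇒ A = (0, 1/2)
through Y parallel to AX: direction (1, -1/2); meets XE at W = (2/3, 1/3)
W = X + t·(E−X) with t = 1/3

t = 1/3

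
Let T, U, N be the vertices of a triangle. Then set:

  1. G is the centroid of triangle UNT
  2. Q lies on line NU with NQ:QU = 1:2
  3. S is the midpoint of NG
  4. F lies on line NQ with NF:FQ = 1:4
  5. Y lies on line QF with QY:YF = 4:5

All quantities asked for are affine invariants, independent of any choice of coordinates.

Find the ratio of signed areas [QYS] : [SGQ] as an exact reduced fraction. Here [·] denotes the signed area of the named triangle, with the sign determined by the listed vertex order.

Work in coordinates with T = (0, 0), U = (1, 0), N = (0, 1).
1. G is the centroid of triangle UNT ⇒ G = (1/3, 1/3)
2. Q lies on line NU with NQ:QU = 1:2 ⇒ Q = (1/3, 2/3)
3. S is the midpoint of NG ⇒ S = (1/6, 2/3)
4. F lies on line NQ with NF:FQ = 1:4 ⇒ F = (1/15, 14/15)
5. Y lies on line QF with QY:YF = 4:5 ⇒ Y = (29/135, 106/135)
2·[QYS] = 8/405, 2·[SGQ] = 1/18
[QYS]:[SGQ] = 8/405:1/18 = 16/45

[QYS]:[SGQ] = 16/45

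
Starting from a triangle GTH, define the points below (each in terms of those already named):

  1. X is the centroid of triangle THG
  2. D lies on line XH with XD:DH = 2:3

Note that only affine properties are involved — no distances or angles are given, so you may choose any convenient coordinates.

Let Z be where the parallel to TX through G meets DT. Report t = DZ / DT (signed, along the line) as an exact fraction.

Assign G = (0, 0), T = (1, 0), H = (0, 1) — the answer is frame-independent, so this choice is without loss of generality.
1. X is the centroid of triangle THG ⇒ X = (1/3, 1/3)
2. D lies on line XH with XD:DH = 2:3 ⇒ D = (1/5, 3/5)
through G parallel to TX: direction (-2/3, 1/3); meets DT at Z = (3, -3/2)
Z = D + t·(T−D) with t = 7/2

t = 7/2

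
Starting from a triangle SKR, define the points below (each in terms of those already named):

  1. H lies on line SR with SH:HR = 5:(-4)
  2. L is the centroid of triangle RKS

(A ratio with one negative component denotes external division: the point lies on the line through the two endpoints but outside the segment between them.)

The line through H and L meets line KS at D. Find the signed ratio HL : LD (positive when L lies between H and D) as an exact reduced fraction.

Choose coordinates S = (0, 0), K = (1, 0), R = (0, 1).
1. H lies on line SR with SH:HR = 5:(-4) ⇒ H = (0, 5)
2. L is the centroid of triangle RKS ⇒ L = (1/3, 1/3)
line HL meets KS at D = (5/14, 0)
L = H + t·(D−H) with t = 14/15, so HL:LD = 14/15:1/15

HL:LD = 14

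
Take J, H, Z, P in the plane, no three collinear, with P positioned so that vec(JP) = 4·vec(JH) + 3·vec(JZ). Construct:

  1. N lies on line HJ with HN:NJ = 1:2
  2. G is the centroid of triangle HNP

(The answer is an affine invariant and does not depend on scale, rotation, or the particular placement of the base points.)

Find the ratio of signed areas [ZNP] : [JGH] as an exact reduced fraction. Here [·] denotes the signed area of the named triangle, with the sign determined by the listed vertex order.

Assign J = (0, 0), H = (1, 0), Z = (0, 1), P = (4, 3) — the answer is frame-independent, so this choice is without loss of generality.
1. N lies on line HJ with HN:NJ = 1:2 ⇒ N = (2/3, 0)
2. G is the centroid of triangle HNP ⇒ G = (17/9, 1)
2·[ZNP] = 16/3, 2·[JGH] = -1
[ZNP]:[JGH] = 16/3:-1 = -16/3

[ZNP]:[JGH] = -16/3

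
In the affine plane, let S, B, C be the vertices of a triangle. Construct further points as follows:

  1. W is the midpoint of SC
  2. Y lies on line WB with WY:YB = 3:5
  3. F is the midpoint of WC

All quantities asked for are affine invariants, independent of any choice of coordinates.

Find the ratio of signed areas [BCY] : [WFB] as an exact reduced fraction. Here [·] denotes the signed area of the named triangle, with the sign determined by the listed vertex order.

Assign S = (0, 0), B = (1, 0), C = (0, 1) — the answer is frame-independent, so this choice is without loss of generality.
1. W is the midpoint of SC ⇒ W = (0, 1/2)
2. Y lies on line WB with WY:YB = 3:5 ⇒ Y = (3/8, 5/16)
3. F is the midpoint of WC ⇒ F = (0, 3/4)
2·[BCY] = 5/16, 2·[WFB] = -1/4
[BCY]:[WFB] = 5/16:-1/4 = -5/4

[BCY]:[WFB] = -5/4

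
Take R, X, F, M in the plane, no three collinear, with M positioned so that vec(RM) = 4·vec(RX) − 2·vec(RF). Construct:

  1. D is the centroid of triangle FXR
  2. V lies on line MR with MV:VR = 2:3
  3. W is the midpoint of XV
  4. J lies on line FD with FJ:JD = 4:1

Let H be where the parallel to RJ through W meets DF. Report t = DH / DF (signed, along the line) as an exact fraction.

t = -133/50

Set R = (0, 0), X = (1, 0), F = (0, 1), M = (4, -2); any affine frame gives the same invariant.
1. D is the centroid of triangle FXR ⇒ D = (1/3, 1/3)
2. V lies on line MR with MV:VR = 2:3 ⇒ V = (12/5, -6/5)
3. W is the midpoint of XV ⇒ W = (17/10, -3/5)
4. J lies on line FD with FJ:JD = 4:1 ⇒ J = (4/15, 7/15)
through W parallel to RJ: direction (4/15, 7/15); meets DF at H = (61/50, -36/25)
H = D + t·(F−D) with t = -133/50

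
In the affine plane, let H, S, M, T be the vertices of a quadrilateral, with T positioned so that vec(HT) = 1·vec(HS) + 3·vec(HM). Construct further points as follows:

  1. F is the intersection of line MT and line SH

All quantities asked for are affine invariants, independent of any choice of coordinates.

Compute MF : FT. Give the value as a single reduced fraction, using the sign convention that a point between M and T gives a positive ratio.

MF:FT = -1/3

Assign H = (0, 0), S = (1, 0), M = (0, 1), T = (1, 3) — the answer is frame-independent, so this choice is without loss of generality.
1. F is the intersection of line MT and line SH ⇒ F = (-1/2, 0)
F = M + t·(T−M) with t = -1/2, so MF:FT = t:(1−t) = -1/2:3/2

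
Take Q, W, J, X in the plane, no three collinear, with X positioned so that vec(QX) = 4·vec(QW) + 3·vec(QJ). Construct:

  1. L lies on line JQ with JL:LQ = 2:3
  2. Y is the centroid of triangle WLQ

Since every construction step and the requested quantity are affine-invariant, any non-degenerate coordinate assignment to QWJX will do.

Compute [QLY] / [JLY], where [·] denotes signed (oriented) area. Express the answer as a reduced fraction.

Work in coordinates with Q = (0, 0), W = (1, 0), J = (0, 1), X = (4, 3).
1. L lies on line JQ with JL:LQ = 2:3 ⇒ L = (0, 3/5)
2. Y is the centroid of triangle WLQ ⇒ Y = (1/3, 1/5)
2·[QLY] = -1/5, 2·[JLY] = 2/15
[QLY]:[JLY] = -1/5:2/15 = -3/2

[QLY]:[JLY] = -3/2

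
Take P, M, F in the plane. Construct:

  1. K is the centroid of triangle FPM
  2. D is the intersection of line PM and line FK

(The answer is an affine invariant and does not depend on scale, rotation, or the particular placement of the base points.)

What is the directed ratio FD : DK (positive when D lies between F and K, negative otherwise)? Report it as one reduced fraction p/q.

FD:DK = -3

Set P = (0, 0), M = (1, 0), F = (0, 1); any affine frame gives the same invariant.
1. K is the centroid of triangle FPM ⇒ K = (1/3, 1/3)
2. D is the intersection of line PM and line FK ⇒ D = (1/2, 0)
D = F + t·(K−F) with t = 3/2, so FD:DK = t:(1−t) = 3/2:-1/2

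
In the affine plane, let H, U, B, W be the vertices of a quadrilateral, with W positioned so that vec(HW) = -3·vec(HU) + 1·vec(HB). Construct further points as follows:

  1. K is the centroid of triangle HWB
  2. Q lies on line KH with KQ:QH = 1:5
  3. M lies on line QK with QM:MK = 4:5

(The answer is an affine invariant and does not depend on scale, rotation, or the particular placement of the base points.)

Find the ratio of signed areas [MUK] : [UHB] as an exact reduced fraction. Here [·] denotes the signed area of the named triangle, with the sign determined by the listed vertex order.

Choose coordinates H = (0, 0), U = (1, 0), B = (0, 1), W = (-3, 1).
1. K is the centroid of triangle HWB ⇒ K = (-1, 2/3)
2. Q lies on line KH with KQ:QH = 1:5 ⇒ Q = (-5/6, 5/9)
3. M lies on line QK with QM:MK = 4:5 ⇒ M = (-49/54, 49/81)
2·[MUK] = 5/81, 2·[UHB] = -1
[MUK]:[UHB] = 5/81:-1 = -5/81

[MUK]:[UHB] = -5/81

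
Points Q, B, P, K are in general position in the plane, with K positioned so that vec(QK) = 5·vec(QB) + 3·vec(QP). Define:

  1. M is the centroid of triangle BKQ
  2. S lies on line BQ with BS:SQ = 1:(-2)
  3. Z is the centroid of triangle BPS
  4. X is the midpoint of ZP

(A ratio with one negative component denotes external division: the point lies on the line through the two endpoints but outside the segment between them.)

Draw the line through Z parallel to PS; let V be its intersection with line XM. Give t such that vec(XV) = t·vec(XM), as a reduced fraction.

t = -1/13

Assign Q = (0, 0), B = (1, 0), P = (0, 1), K = (5, 3) — the answer is frame-independent, so this choice is without loss of generality.
1. M is the centroid of triangle BKQ ⇒ M = (2, 1)
2. S lies on line BQ with BS:SQ = 1:(-2) ⇒ S = (2, 0)
3. Z is the centroid of triangle BPS ⇒ Z = (1, 1/3)
4. X is the midpoint of ZP ⇒ X = (1/2, 2/3)
through Z parallel to PS: direction (2, -1); meets XM at V = (5/13, 25/39)
V = X + t·(M−X) with t = -1/13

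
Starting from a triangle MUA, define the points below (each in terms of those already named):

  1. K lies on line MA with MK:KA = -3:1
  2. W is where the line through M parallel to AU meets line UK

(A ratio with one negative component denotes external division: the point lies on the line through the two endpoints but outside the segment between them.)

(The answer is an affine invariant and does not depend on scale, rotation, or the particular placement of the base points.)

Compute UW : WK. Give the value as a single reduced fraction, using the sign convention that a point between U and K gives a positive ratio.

Set M = (0, 0), U = (1, 0), A = (0, 1); any affine frame gives the same invariant.
1. K lies on line MA with MK:KA = -3:1 ⇒ K = (0, 3/2)
2. W is where the line through M parallel to AU meets line UK ⇒ W = (3, -3)
W = U + t·(K−U) with t = -2, so UW:WK = t:(1−t) = -2:3

UW:WK = -2/3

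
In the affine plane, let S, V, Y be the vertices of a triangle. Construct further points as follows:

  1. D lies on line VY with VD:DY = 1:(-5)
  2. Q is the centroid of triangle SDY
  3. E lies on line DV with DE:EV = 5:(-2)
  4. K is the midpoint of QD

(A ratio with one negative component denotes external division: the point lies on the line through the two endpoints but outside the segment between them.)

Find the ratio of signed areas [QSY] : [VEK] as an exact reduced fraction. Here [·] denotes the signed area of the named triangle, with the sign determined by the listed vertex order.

Set S = (0, 0), V = (1, 0), Y = (0, 1); any affine frame gives the same invariant.
1. D lies on line VY with VD:DY = 1:(-5) ⇒ D = (5/4, -1/4)
2. Q is the centroid of triangle SDY ⇒ Q = (5/12, 1/4)
3. E lies on line DV with DE:EV = 5:(-2) ⇒ E = (5/6, 1/6)
4. K is the midpoint of QD ⇒ K = (5/6, 0)
2·[QSY] = -5/12, 2·[VEK] = 1/36
[QSY]:[VEK] = -5/12:1/36 = -15

[QSY]:[VEK] = -15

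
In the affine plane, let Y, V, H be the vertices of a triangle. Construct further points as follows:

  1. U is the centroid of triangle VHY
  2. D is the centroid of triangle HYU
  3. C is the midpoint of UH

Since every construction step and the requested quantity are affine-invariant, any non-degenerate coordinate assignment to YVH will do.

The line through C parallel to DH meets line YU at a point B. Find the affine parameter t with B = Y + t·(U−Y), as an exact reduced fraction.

Set Y = (0, 0), V = (1, 0), H = (0, 1); any affine frame gives the same invariant.
1. U is the centroid of triangle VHY ⇒ U = (1/3, 1/3)
2. D is the centroid of triangle HYU ⇒ D = (1/9, 4/9)
3. C is the midpoint of UH ⇒ C = (1/6, 2/3)
through C parallel to DH: direction (-1/9, 5/9); meets YU at B = (1/4, 1/4)
B = Y + t·(U−Y) with t = 3/4

t = 3/4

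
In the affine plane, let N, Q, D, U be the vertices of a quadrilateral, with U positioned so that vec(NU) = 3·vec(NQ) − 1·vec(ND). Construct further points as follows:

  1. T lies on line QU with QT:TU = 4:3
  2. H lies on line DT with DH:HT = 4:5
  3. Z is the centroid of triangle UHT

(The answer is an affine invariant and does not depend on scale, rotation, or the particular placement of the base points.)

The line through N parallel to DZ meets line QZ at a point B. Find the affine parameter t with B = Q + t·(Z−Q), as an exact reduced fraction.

t = -269/115

Choose coordinates N = (0, 0), Q = (1, 0), D = (0, 1), U = (3, -1).
1. T lies on line QU with QT:TU = 4:3 ⇒ T = (15/7, -4/7)
2. H lies on line DT with DH:HT = 4:5 ⇒ H = (20/21, 19/63)
3. Z is the centroid of triangle UHT ⇒ Z = (128/63, -80/189)
through N parallel to DZ: direction (128/63, -269/189); meets QZ at B = (-2048/1449, 4304/4347)
B = Q + t·(Z−Q) with t = -269/115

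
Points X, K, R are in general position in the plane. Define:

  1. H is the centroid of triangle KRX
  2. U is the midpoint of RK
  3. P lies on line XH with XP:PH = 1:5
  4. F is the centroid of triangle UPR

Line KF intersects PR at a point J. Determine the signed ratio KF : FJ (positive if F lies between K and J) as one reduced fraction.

Set X = (0, 0), K = (1, 0), R = (0, 1); any affine frame gives the same invariant.
1. H is the centroid of triangle KRX ⇒ H = (1/3, 1/3)
2. U is the midpoint of RK ⇒ U = (1/2, 1/2)
3. P lies on line XH with XP:PH = 1:5 ⇒ P = (1/18, 1/18)
4. F is the centroid of triangle UPR ⇒ F = (5/27, 14/27)
line KF meets PR at J = (1/45, 28/45)
F = K + t·(J−K) with t = 5/6, so KF:FJ = 5/6:1/6

KF:FJ = 5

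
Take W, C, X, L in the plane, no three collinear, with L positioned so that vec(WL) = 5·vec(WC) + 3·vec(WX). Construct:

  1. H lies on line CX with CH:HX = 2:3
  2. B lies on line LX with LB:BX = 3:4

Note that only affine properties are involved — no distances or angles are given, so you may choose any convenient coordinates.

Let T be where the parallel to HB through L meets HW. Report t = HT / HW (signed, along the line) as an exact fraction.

t = -63/5

Set W = (0, 0), C = (1, 0), X = (0, 1), L = (5, 3); any affine frame gives the same invariant.
1. H lies on line CX with CH:HX = 2:3 ⇒ H = (3/5, 2/5)
2. B lies on line LX with LB:BX = 3:4 ⇒ B = (20/7, 15/7)
through L parallel to HB: direction (79/35, 61/35); meets HW at T = (204/25, 136/25)
T = H + t·(W−H) with t = -63/5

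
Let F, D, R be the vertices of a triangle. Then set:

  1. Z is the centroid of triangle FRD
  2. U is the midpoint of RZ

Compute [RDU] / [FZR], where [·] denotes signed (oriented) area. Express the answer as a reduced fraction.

Assign F = (0, 0), D = (1, 0), R = (0, 1) — the answer is frame-independent, so this choice is without loss of generality.
1. Z is the centroid of triangle FRD ⇒ Z = (1/3, 1/3)
2. U is the midpoint of RZ ⇒ U = (1/6, 2/3)
2·[RDU] = -1/6, 2·[FZR] = 1/3
[RDU]:[FZR] = -1/6:1/3 = -1/2

[RDU]:[FZR] = -1/2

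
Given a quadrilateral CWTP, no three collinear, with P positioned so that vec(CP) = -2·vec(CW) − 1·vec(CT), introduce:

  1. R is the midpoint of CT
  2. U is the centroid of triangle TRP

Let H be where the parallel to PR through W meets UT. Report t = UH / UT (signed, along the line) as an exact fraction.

Assign C = (0, 0), W = (1, 0), T = (0, 1), P = (-2, -1) — the answer is frame-independent, so this choice is without loss of generality.
1. R is the midpoint of CT ⇒ R = (0, 1/2)
2. U is the centroid of triangle TRP ⇒ U = (-2/3, 1/6)
through W parallel to PR: direction (2, 3/2); meets UT at H = (-7/2, -27/8)
H = U + t·(T−U) with t = -17/4

t = -17/4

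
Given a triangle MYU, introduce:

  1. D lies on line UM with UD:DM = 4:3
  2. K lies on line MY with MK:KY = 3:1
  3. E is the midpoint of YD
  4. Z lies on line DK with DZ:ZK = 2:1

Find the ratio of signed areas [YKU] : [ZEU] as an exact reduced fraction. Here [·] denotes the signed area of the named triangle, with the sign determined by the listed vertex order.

[YKU]:[ZEU] = -7

Choose coordinates M = (0, 0), Y = (1, 0), U = (0, 1).
1. D lies on line UM with UD:DM = 4:3 ⇒ D = (0, 3/7)
2. K lies on line MY with MK:KY = 3:1 ⇒ K = (3/4, 0)
3. E is the midpoint of YD ⇒ E = (1/2, 3/14)
4. Z lies on line DK with DZ:ZK = 2:1 ⇒ Z = (1/2, 1/7)
2·[YKU] = -1/4, 2·[ZEU] = 1/28
[YKU]:[ZEU] = -1/4:1/28 = -7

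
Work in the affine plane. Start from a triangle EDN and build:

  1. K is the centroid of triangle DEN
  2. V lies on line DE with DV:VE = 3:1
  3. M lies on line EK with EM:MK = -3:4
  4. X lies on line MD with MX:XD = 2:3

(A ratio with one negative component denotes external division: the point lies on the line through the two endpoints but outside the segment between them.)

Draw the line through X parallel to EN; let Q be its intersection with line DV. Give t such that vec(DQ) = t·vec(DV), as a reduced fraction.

t = 8/5

Assign E = (0, 0), D = (1, 0), N = (0, 1) — the answer is frame-independent, so this choice is without loss of generality.
1. K is the centroid of triangle DEN ⇒ K = (1/3, 1/3)
2. V lies on line DE with DV:VE = 3:1 ⇒ V = (1/4, 0)
3. M lies on line EK with EM:MK = -3:4 ⇒ M = (-1, -1)
4. X lies on line MD with MX:XD = 2:3 ⇒ X = (-1/5, -3/5)
through X parallel to EN: direction (0, 1); meets DV at Q = (-1/5, 0)
Q = D + t·(V−D) with t = 8/5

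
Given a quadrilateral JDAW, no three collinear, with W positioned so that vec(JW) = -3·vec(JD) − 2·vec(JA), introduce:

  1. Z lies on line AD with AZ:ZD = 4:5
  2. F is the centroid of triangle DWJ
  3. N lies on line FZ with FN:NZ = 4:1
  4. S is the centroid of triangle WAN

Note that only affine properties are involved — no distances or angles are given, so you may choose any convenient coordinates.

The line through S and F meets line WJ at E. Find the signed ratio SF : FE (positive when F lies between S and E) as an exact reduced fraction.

SF:FE = -247/90

Choose coordinates J = (0, 0), D = (1, 0), A = (0, 1), W = (-3, -2).
1. Z lies on line AD with AZ:ZD = 4:5 ⇒ Z = (4/9, 5/9)
2. F is the centroid of triangle DWJ ⇒ F = (-2/3, -2/3)
3. N lies on line FZ with FN:NZ = 4:1 ⇒ N = (2/9, 14/45)
4. S is the centroid of triangle WAN ⇒ S = (-25/27, -31/135)
line SF meets WJ at E = (-188/247, -376/741)
F = S + t·(E−S) with t = 247/157, so SF:FE = 247/157:-90/157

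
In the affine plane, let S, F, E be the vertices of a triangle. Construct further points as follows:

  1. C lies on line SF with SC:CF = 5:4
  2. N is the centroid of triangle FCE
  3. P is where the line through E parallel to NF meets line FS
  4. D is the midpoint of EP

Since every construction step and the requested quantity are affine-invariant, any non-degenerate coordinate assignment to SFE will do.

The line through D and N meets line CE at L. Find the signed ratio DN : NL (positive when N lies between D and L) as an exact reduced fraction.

DN:NL = 2

Work in coordinates with S = (0, 0), F = (1, 0), E = (0, 1).
1. C lies on line SF with SC:CF = 5:4 ⇒ C = (5/9, 0)
2. N is the centroid of triangle FCE ⇒ N = (14/27, 1/3)
3. P is where the line through E parallel to NF meets line FS ⇒ P = (13/9, 0)
4. D is the midpoint of EP ⇒ D = (13/18, 1/2)
line DN meets CE at L = (5/12, 1/4)
N = D + t·(L−D) with t = 2/3, so DN:NL = 2/3:1/3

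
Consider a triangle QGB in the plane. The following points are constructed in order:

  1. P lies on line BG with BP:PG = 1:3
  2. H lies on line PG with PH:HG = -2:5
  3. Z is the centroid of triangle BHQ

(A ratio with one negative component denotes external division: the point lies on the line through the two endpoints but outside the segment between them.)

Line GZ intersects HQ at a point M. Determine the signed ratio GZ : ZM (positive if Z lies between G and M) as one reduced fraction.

GZ:ZM = 14

Choose coordinates Q = (0, 0), G = (1, 0), B = (0, 1).
1. P lies on line BG with BP:PG = 1:3 ⇒ P = (1/4, 3/4)
2. H lies on line PG with PH:HG = -2:5 ⇒ H = (-1/4, 5/4)
3. Z is the centroid of triangle BHQ ⇒ Z = (-1/12, 3/4)
line GZ meets HQ at M = (-9/56, 45/56)
Z = G + t·(M−G) with t = 14/15, so GZ:ZM = 14/15:1/15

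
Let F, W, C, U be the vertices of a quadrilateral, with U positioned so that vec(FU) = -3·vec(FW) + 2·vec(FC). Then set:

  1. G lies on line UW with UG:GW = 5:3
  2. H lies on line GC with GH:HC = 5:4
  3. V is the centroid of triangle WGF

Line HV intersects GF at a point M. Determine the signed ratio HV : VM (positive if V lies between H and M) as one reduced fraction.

Assign F = (0, 0), W = (1, 0), C = (0, 1), U = (-3, 2) — the answer is frame-independent, so this choice is without loss of generality.
1. G lies on line UW with UG:GW = 5:3 ⇒ G = (-1/2, 3/4)
2. H lies on line GC with GH:HC = 5:4 ⇒ H = (-2/9, 8/9)
3. V is the centroid of triangle WGF ⇒ V = (1/6, 1/4)
line HV meets GF at M = (11/3, -11/2)
V = H + t·(M−H) with t = 1/10, so HV:VM = 1/10:9/10

HV:VM = 1/9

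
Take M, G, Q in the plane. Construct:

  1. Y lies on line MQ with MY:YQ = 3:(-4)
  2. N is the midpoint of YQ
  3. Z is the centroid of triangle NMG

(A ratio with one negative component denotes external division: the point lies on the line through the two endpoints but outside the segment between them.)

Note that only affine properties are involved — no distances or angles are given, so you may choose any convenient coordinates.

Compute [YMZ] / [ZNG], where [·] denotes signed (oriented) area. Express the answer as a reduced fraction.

[YMZ]:[ZNG] = -3

Choose coordinates M = (0, 0), G = (1, 0), Q = (0, 1).
1. Y lies on line MQ with MY:YQ = 3:(-4) ⇒ Y = (0, -3)
2. N is the midpoint of YQ ⇒ N = (0, -1)
3. Z is the centroid of triangle NMG ⇒ Z = (1/3, -1/3)
2·[YMZ] = -1, 2·[ZNG] = 1/3
[YMZ]:[ZNG] = -1:1/3 = -3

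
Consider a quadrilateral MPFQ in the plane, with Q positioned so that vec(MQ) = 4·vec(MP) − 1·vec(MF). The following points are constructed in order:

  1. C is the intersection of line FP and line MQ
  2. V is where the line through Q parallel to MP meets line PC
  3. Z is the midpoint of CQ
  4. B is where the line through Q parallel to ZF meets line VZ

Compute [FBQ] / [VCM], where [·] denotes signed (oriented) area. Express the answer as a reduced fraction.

Choose coordinates M = (0, 0), P = (1, 0), F = (0, 1), Q = (4, -1).
1. C is the intersection of line FP and line MQ ⇒ C = (4/3, -1/3)
2. V is where the line through Q parallel to MP meets line PC ⇒ V = (2, -1)
3. Z is the midpoint of CQ ⇒ Z = (8/3, -2/3)
4. B is where the line through Q parallel to ZF meets line VZ ⇒ B = (28/9, -4/9)
2·[FBQ] = -4/9, 2·[VCM] = 2/3
[FBQ]:[VCM] = -4/9:2/3 = -2/3

[FBQ]:[VCM] = -2/3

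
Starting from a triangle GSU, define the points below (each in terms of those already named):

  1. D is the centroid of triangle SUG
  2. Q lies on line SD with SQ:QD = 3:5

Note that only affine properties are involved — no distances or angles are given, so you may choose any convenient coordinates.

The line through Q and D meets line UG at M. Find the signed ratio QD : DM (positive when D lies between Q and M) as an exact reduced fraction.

QD:DM = 5/4

Assign G = (0, 0), S = (1, 0), U = (0, 1) — the answer is frame-independent, so this choice is without loss of generality.
1. D is the centroid of triangle SUG ⇒ D = (1/3, 1/3)
2. Q lies on line SD with SQ:QD = 3:5 ⇒ Q = (3/4, 1/8)
line QD meets UG at M = (0, 1/2)
D = Q + t·(M−Q) with t = 5/9, so QD:DM = 5/9:4/9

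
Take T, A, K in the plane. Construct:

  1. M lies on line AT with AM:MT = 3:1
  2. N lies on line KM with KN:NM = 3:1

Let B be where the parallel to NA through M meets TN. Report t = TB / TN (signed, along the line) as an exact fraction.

Assign T = (0, 0), A = (1, 0), K = (0, 1) — the answer is frame-independent, so this choice is without loss of generality.
1. M lies on line AT with AM:MT = 3:1 ⇒ M = (1/4, 0)
2. N lies on line KM with KN:NM = 3:1 ⇒ N = (3/16, 1/4)
through M parallel to NA: direction (13/16, -1/4); meets TN at B = (3/64, 1/16)
B = T + t·(N−T) with t = 1/4

t = 1/4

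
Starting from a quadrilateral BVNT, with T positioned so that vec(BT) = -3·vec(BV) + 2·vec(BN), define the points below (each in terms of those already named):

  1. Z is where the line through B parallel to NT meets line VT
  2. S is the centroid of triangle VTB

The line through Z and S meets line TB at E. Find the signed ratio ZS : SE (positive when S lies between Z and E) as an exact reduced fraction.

ZS:SE = 7/2

Choose coordinates B = (0, 0), V = (1, 0), N = (0, 1), T = (-3, 2).
1. Z is where the line through B parallel to NT meets line VT ⇒ Z = (3, -1)
2. S is the centroid of triangle VTB ⇒ S = (-2/3, 2/3)
line ZS meets TB at E = (-12/7, 8/7)
S = Z + t·(E−Z) with t = 7/9, so ZS:SE = 7/9:2/9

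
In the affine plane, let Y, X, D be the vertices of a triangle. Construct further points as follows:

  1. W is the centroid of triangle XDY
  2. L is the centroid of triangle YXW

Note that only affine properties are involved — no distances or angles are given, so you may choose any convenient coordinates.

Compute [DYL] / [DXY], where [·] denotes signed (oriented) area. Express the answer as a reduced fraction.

Assign Y = (0, 0), X = (1, 0), D = (0, 1) — the answer is frame-independent, so this choice is without loss of generality.
1. W is the centroid of triangle XDY ⇒ W = (1/3, 1/3)
2. L is the centroid of triangle YXW ⇒ L = (4/9, 1/9)
2·[DYL] = 4/9, 2·[DXY] = -1
[DYL]:[DXY] = 4/9:-1 = -4/9

[DYL]:[DXY] = -4/9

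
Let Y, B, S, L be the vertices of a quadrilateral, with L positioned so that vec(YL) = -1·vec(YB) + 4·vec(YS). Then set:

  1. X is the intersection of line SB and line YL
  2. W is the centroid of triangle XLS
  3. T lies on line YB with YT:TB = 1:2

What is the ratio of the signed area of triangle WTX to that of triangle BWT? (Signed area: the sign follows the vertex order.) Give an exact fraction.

[WTX]:[BWT] = -5/19

Choose coordinates Y = (0, 0), B = (1, 0), S = (0, 1), L = (-1, 4).
1. X is the intersection of line SB and line YL ⇒ X = (-1/3, 4/3)
2. W is the centroid of triangle XLS ⇒ W = (-4/9, 19/9)
3. T lies on line YB with YT:TB = 1:2 ⇒ T = (1/3, 0)
2·[WTX] = -10/27, 2·[BWT] = 38/27
[WTX]:[BWT] = -10/27:38/27 = -5/19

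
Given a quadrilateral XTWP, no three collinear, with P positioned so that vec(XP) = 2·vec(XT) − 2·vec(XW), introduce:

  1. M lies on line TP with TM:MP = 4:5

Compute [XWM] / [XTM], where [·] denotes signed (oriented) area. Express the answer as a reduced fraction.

[XWM]:[XTM] = 13/8

Choose coordinates X = (0, 0), T = (1, 0), W = (0, 1), P = (2, -2).
1. M lies on line TP with TM:MP = 4:5 ⇒ M = (13/9, -8/9)
2·[XWM] = -13/9, 2·[XTM] = -8/9
[XWM]:[XTM] = -13/9:-8/9 = 13/8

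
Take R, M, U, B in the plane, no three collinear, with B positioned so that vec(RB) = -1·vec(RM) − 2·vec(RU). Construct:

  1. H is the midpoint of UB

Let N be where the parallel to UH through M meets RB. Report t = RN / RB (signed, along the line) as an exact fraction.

t = -3

Assign R = (0, 0), M = (1, 0), U = (0, 1), B = (-1, -2) — the answer is frame-independent, so this choice is without loss of generality.
1. H is the midpoint of UB ⇒ H = (-1/2, -1/2)
through M parallel to UH: direction (-1/2, -3/2); meets RB at N = (3, 6)
N = R + t·(B−R) with t = -3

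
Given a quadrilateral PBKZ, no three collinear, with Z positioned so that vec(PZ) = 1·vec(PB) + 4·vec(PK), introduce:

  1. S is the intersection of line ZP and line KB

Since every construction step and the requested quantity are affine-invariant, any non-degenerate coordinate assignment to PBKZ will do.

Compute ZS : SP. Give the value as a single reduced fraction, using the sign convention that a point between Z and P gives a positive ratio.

Set P = (0, 0), B = (1, 0), K = (0, 1), Z = (1, 4); any affine frame gives the same invariant.
1. S is the intersection of line ZP and line KB ⇒ S = (1/5, 4/5)
S = Z + t·(P−Z) with t = 4/5, so ZS:SP = t:(1−t) = 4/5:1/5

ZS:SP = 4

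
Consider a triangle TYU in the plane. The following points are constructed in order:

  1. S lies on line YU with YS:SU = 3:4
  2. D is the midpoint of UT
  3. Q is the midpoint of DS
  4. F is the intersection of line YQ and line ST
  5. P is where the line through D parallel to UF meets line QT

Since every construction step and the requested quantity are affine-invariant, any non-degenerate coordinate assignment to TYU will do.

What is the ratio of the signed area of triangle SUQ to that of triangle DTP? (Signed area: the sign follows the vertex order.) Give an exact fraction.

Set T = (0, 0), Y = (1, 0), U = (0, 1); any affine frame gives the same invariant.
1. S lies on line YU with YS:SU = 3:4 ⇒ S = (4/7, 3/7)
2. D is the midpoint of UT ⇒ D = (0, 1/2)
3. Q is the midpoint of DS ⇒ Q = (2/7, 13/28)
4. F is the intersection of line YQ and line ST ⇒ F = (13/28, 39/112)
5. P is where the line through D parallel to UF meets line QT ⇒ P = (52/315, 169/630)
2·[SUQ] = 1/7, 2·[DTP] = 26/315
[SUQ]:[DTP] = 1/7:26/315 = 45/26

[SUQ]:[DTP] = 45/26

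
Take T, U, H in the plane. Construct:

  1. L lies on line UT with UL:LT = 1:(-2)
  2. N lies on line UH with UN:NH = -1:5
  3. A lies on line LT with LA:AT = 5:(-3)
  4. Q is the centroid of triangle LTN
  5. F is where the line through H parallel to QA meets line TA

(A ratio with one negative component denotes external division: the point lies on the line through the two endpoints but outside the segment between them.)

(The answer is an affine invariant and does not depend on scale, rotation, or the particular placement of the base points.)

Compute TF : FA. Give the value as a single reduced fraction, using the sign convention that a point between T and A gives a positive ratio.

TF:FA = -49/52

Choose coordinates T = (0, 0), U = (1, 0), H = (0, 1).
1. L lies on line UT with UL:LT = 1:(-2) ⇒ L = (2, 0)
2. N lies on line UH with UN:NH = -1:5 ⇒ N = (5/4, -1/4)
3. A lies on line LT with LA:AT = 5:(-3) ⇒ A = (-3, 0)
4. Q is the centroid of triangle LTN ⇒ Q = (13/12, -1/12)
5. F is where the line through H parallel to QA meets line TA ⇒ F = (49, 0)
F = T + t·(A−T) with t = -49/3, so TF:FA = t:(1−t) = -49/3:52/3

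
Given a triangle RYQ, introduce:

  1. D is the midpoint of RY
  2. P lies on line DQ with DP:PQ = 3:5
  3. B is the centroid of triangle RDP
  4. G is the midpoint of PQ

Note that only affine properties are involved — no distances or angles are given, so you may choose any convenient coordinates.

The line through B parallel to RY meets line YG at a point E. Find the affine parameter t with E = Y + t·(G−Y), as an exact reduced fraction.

Work in coordinates with R = (0, 0), Y = (1, 0), Q = (0, 1).
1. D is the midpoint of RY ⇒ D = (1/2, 0)
2. P lies on line DQ with DP:PQ = 3:5 ⇒ P = (5/16, 3/8)
3. B is the centroid of triangle RDP ⇒ B = (13/48, 1/8)
4. G is the midpoint of PQ ⇒ G = (5/32, 11/16)
through B parallel to RY: direction (1, 0); meets YG at E = (149/176, 1/8)
E = Y + t·(G−Y) with t = 2/11

t = 2/11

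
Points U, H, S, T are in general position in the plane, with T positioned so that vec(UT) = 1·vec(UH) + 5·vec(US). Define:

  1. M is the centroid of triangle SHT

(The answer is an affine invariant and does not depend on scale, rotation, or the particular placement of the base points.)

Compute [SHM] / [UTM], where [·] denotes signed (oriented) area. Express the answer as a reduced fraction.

Choose coordinates U = (0, 0), H = (1, 0), S = (0, 1), T = (1, 5).
1. M is the centroid of triangle SHT ⇒ M = (2/3, 2)
2·[SHM] = 5/3, 2·[UTM] = -4/3
[SHM]:[UTM] = 5/3:-4/3 = -5/4

[SHM]:[UTM] = -5/4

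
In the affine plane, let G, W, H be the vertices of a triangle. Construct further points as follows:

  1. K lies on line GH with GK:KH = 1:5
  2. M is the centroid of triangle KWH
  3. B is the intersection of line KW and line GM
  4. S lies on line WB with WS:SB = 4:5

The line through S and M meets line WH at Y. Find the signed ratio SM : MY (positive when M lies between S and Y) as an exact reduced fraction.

SM:MY = 1/6

Work in coordinates with G = (0, 0), W = (1, 0), H = (0, 1).
1. K lies on line GH with GK:KH = 1:5 ⇒ K = (0, 1/6)
2. M is the centroid of triangle KWH ⇒ M = (1/3, 7/18)
3. B is the intersection of line KW and line GM ⇒ B = (1/8, 7/48)
4. S lies on line WB with WS:SB = 4:5 ⇒ S = (11/18, 7/108)
line SM meets WH at Y = (-4/3, 7/3)
M = S + t·(Y−S) with t = 1/7, so SM:MY = 1/7:6/7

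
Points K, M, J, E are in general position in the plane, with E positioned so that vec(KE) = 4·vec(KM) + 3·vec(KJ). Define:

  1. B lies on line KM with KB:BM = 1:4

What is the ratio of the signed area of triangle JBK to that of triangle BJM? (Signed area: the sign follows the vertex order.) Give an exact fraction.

[JBK]:[BJM] = 1/4

Choose coordinates K = (0, 0), M = (1, 0), J = (0, 1), E = (4, 3).
1. B lies on line KM with KB:BM = 1:4 ⇒ B = (1/5, 0)
2·[JBK] = -1/5, 2·[BJM] = -4/5
[JBK]:[BJM] = -1/5:-4/5 = 1/4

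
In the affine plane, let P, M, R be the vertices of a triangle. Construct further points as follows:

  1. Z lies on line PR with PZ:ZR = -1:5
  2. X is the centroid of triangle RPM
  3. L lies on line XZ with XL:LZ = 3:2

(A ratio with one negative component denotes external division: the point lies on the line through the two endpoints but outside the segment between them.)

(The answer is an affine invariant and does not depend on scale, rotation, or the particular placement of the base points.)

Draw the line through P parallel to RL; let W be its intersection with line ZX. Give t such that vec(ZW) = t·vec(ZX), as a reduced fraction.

Set P = (0, 0), M = (1, 0), R = (0, 1); any affine frame gives the same invariant.
1. Z lies on line PR with PZ:ZR = -1:5 ⇒ Z = (0, -1/4)
2. X is the centroid of triangle RPM ⇒ X = (1/3, 1/3)
3. L lies on line XZ with XL:LZ = 3:2 ⇒ L = (2/15, -1/60)
through P parallel to RL: direction (2/15, -61/60); meets ZX at W = (2/75, -61/300)
W = Z + t·(X−Z) with t = 2/25

t = 2/25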